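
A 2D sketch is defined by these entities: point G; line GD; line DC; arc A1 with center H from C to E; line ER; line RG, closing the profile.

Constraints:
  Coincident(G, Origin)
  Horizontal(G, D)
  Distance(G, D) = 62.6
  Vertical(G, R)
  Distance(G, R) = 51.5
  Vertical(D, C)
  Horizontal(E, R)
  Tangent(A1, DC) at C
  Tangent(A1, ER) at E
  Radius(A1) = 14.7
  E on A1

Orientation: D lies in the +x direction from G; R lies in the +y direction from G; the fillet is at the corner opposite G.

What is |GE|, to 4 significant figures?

70.33

G is at the origin; G and D share the same y with |GD| = 62.6 and D on the +x side, so D = (62.60, 0.000). GR is vertical with |GR| = 51.5 and R on the +y side, so R = (0.000, 51.50). The virtual corner opposite G is at (62.60, 51.50). A1 meets DC tangentially, so HC is at right angles to DC and tangency of A1 to ER means the radius HE is perpendicular to ER, with radius 14.7, so the center H sits 14.7 in from both sides at H = (47.90, 36.80). That places the tangent points at C = (62.60, 36.80) on DC and E = (47.90, 51.50) on ER. Then |GE| = |E − G| = 70.33.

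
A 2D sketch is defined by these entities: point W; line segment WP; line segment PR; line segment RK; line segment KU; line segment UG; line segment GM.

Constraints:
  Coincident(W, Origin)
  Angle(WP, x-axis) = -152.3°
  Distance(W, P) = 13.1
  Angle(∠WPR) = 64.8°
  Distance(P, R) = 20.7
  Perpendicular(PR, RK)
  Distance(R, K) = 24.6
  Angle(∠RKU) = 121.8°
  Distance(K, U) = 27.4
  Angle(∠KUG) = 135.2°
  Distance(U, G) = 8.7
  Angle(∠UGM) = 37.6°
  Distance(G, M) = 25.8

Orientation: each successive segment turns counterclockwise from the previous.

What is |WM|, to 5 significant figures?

16.012

∠KUG = 135.2° gives UG at 155.90° from the x-axis; with |UG| = 8.7, G = (1.9447, 30.160). ∠UGM = 37.6° gives GM at -61.700° from the x-axis; with |GM| = 25.8, M = (14.176, 7.4438). Then |WM| = |M − W| = 16.012.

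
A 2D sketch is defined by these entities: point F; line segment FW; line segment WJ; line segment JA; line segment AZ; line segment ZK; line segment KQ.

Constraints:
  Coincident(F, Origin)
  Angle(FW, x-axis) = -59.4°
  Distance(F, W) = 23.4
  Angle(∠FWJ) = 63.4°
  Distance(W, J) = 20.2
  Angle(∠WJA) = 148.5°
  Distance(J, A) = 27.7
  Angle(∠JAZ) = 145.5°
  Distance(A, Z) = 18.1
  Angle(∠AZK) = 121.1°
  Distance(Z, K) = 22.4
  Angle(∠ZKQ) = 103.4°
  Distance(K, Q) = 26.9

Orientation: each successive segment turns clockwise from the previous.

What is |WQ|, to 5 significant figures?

41.710

∠AZK = 121.1° gives ZK at 59.100° from the x-axis; with |ZK| = 22.4, K = (-29.804, 26.442). ∠ZKQ = 103.4° gives KQ at -17.500° from the x-axis; with |KQ| = 26.9, Q = (-4.1486, 18.353). Then |WQ| = |Q − W| = 41.710.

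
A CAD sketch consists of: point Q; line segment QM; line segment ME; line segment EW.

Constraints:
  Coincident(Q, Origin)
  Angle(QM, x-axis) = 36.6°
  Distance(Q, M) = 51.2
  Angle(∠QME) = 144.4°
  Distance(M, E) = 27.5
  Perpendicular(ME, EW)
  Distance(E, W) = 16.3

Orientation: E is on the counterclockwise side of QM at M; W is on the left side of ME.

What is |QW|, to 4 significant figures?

70.44

∠QME = 144.4°, so ME runs at 36.6° + (180° − 144.4°) = 72.20° from the x-axis; with |ME| = 27.5, E = M + 27.5·(cos 72.20°, sin 72.20°) = (49.51, 56.71). ME is perpendicular to EW; with |EW| = 16.3 on the left of ME, W = E + 16.3·(-0.9521, 0.3057) = (33.99, 61.69). Then |QW| = |W − Q| = 70.44.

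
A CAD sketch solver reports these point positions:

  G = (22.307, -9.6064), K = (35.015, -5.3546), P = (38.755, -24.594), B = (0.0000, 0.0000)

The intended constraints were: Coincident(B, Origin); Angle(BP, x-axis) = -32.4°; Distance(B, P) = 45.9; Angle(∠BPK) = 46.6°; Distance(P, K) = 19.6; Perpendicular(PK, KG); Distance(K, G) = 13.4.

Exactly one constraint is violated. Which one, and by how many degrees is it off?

Perpendicular(PK, KG) — off by 7.50°.

B = (0.00, 0.00) ✓; BP at -32.40° ✓; |BP| = 45.90 ✓; ∠BPK = 46.60° ✓; |PK| = 19.60 ✓; ∠(PK, KG) = 97.50° ✗; |KG| = 13.40 ✓.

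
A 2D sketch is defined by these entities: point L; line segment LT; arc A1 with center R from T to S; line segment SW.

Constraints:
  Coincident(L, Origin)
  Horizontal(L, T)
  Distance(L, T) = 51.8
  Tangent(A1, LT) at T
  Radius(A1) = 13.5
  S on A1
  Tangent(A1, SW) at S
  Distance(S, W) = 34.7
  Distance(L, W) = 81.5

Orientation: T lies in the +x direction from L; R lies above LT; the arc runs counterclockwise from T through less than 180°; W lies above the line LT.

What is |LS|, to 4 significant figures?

66.63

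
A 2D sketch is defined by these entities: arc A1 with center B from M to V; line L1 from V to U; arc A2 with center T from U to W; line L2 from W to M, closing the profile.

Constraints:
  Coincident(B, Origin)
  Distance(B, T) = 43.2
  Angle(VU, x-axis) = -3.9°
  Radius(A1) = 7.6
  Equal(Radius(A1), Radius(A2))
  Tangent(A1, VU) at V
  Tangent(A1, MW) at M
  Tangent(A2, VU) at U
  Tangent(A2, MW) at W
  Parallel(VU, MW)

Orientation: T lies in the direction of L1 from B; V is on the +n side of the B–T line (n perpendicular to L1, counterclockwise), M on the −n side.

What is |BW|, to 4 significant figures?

43.86

Tangency of A1 to both parallel lines with radius 7.6 puts V and M at B ± 7.6·n: V = (0.5169, 7.582), M = (-0.5169, -7.582). Equal radii place U and W the same way about T: U = T + 7.6·n = (43.62, 4.644), W = T − 7.6·n = (42.58, -10.52). Then |BW| = |W − B| = 43.86.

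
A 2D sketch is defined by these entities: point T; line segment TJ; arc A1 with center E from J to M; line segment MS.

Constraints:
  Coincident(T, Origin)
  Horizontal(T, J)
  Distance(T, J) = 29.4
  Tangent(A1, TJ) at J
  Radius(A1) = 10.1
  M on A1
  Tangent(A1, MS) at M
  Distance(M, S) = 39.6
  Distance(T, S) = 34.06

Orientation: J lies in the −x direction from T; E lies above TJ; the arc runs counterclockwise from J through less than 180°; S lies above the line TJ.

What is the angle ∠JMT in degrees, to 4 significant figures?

145.7°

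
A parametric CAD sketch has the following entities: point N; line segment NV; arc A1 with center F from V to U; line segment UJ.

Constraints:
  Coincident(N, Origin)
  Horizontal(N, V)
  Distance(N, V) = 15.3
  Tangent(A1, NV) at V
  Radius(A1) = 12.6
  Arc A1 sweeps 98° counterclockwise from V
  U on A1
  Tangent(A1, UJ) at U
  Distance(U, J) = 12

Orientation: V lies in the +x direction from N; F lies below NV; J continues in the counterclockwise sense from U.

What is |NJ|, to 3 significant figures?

26.6

N is at the origin; NV is horizontal with |NV| = 15.3 and V on the +x side, so V = (15.3, 0.00). Tangency of A1 to NV means the radius FV is perpendicular to NV, so F = V + (0, -12.6) = (15.3, -12.6). On A1, V sits at bearing 90° from F; a 98° counterclockwise sweep puts U at bearing 188°, so U = F + 12.6·(cos 188°, sin 188°) = (2.82, -14.4). Since A1 is tangent to UJ there, FU ⟂ UJ, so UJ runs along (−sin 188°, cos 188°); with |UJ| = 12.0, J = (4.49, -26.2). Then |NJ| = |J − N| = 26.6.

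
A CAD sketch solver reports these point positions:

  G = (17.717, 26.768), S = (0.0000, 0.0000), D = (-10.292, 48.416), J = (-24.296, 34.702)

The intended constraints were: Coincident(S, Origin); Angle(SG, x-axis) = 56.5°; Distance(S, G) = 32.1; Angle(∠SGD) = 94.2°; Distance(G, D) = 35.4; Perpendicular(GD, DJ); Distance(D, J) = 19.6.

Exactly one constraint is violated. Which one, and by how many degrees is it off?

Perpendicular(GD, DJ) — off by 7.90°.

S = (0.00, 0.00) ✓; SG at 56.50° ✓; |SG| = 32.10 ✓; ∠SGD = 94.20° ✓; |GD| = 35.40 ✓; ∠(GD, DJ) = 82.10° ✗; |DJ| = 19.60 ✓.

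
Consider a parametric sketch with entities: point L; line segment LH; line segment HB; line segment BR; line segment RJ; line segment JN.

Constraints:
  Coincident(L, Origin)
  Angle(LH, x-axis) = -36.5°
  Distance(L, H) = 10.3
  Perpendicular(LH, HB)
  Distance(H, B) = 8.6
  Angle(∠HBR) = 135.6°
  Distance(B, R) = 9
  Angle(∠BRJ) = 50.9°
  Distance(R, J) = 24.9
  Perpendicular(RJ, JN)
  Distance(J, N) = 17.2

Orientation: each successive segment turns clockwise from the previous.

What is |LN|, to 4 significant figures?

21.68

L is at the origin; LH runs at -36.5° with length 10.3, so H = (8.280, -6.127). LH ⟂ HB, so HB runs at -126.5°; with |HB| = 8.6, B = (3.164, -13.04). ∠HBR = 135.6° gives BR at -170.9° from the x-axis; with |BR| = 9.0, R = (-5.722, -14.46). ∠BRJ = 50.9° gives RJ at 60.00° from the x-axis; with |RJ| = 24.9, J = (6.728, 7.101). RJ is perpendicular to JN, so JN runs at -30.00°; with |JN| = 17.2, N = (21.62, -1.499). Then |LN| = |N − L| = 21.68.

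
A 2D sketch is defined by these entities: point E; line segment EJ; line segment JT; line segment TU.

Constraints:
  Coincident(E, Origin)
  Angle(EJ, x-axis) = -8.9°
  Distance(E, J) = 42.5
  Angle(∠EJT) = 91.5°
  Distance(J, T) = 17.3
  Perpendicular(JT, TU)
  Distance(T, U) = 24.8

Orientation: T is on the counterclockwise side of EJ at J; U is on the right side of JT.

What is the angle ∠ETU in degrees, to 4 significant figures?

156.6°

∠EJT = 91.5°, so JT runs at -8.9° + (180° − 91.5°) = 79.60° from the x-axis; with |JT| = 17.3, T = J + 17.3·(cos 79.60°, sin 79.60°) = (45.11, 10.44). The perpendicularity gives TU at right angles to JT; with |TU| = 24.8 on the right of JT, U = T + 24.8·(0.9836, -0.1805) = (69.50, 5.964). Then cos ∠ETU = TE·TU / (|TE||TU|), giving 156.6°.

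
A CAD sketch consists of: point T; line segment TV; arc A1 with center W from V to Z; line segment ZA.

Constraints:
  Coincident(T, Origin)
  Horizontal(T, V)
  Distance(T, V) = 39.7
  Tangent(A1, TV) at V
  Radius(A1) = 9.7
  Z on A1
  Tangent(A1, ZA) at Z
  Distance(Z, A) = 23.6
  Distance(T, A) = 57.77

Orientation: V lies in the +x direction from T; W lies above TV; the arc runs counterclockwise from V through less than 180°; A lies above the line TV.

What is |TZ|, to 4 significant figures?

50.51

Checks: ∠(WV, VT) = 90.00° ✓; |WV| = 9.700 ✓; |WZ| = 9.700 ✓; ∠(WZ, ZA) = 90.00° ✓; |ZA| = 23.60 ✓; |TA| = 57.77 ✓.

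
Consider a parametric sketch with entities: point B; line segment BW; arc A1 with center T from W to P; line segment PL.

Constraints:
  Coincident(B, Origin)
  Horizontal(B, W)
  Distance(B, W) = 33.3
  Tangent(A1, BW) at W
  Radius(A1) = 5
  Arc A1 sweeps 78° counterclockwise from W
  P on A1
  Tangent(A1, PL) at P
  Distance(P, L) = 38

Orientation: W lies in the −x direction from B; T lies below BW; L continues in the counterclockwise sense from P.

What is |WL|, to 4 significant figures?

43.07

B is at the origin; BW is horizontal with |BW| = 33.3 and W on the −x side, so W = (-33.30, 0.000). A1 meets BW tangentially, so TW is at right angles to BW, so T = W + (0, -5) = (-33.30, -5.000). On A1, W sits at bearing 90° from T; a 78° counterclockwise sweep puts P at bearing 168°, so P = T + 5.0·(cos 168°, sin 168°) = (-38.19, -3.960). Tangency of A1 to PL means the radius TP is perpendicular to PL, so PL runs along (−sin 168°, cos 168°); with |PL| = 38.0, L = (-46.09, -41.13). Then |WL| = |L − W| = 43.07.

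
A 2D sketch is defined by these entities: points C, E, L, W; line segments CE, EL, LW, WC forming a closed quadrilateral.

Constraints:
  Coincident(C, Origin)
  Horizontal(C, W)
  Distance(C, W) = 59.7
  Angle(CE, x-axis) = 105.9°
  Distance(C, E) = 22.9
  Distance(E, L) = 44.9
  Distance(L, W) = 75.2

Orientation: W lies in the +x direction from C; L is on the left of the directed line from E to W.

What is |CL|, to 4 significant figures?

63.12

C is at the origin; C and W share the same y with |CW| = 59.7 and W in +x, so W = (59.7, 0). CE runs at 105.9° with |CE| = 22.9, so E = (-6.274, 22.02). L is determined by |EL| = 44.9 and |LW| = 75.2 together: it lies at the intersection of circle(E, 44.9) and circle(W, 75.2). With |EW| = 69.55, the foot of the radical line on EW is 8.616 from E and the perpendicular offset is √(44.9² − 8.616²) = 44.07. Taking the left-of-EW solution: L = (15.85, 61.09).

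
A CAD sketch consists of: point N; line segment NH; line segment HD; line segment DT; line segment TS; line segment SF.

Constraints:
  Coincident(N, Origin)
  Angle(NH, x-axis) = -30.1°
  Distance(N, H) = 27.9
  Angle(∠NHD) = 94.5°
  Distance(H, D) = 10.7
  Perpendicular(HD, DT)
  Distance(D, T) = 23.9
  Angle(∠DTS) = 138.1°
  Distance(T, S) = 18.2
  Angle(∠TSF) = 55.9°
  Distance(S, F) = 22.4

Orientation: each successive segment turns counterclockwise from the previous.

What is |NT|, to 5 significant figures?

13.470

N is at the origin; NH runs at -30.1° with length 27.9, so H = (24.138, -13.992). ∠NHD = 94.5° gives HD at 55.400° from the x-axis; with |HD| = 10.7, D = (30.214, -5.1846). The perpendicularity gives DT at right angles to HD, so DT runs at 145.40°; with |DT| = 23.9, T = (10.541, 8.3869). Then |NT| = |T − N| = 13.470.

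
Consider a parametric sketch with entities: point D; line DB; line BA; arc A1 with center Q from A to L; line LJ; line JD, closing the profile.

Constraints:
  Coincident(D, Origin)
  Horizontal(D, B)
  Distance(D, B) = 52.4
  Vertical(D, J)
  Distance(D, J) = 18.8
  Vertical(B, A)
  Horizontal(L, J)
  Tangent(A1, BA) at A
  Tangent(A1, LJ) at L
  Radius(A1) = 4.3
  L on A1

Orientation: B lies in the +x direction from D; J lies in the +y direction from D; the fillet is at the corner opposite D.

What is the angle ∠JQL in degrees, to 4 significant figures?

84.89°

D is at the origin; DB is horizontal with |DB| = 52.4 and B on the +x side, so B = (52.40, 0.000). DJ is vertical with |DJ| = 18.8 and J on the +y side, so J = (0.000, 18.80). The virtual corner opposite D is at (52.40, 18.80). A1 meets BA tangentially, so QA is at right angles to BA and tangency of A1 to LJ means the radius QL is perpendicular to LJ, with radius 4.3, so the center Q sits 4.3 in from both sides at Q = (48.10, 14.50). That places the tangent points at A = (52.40, 14.50) on BA and L = (48.10, 18.80) on LJ. Then cos ∠JQL = QJ·QL / (|QJ||QL|), giving 84.89°.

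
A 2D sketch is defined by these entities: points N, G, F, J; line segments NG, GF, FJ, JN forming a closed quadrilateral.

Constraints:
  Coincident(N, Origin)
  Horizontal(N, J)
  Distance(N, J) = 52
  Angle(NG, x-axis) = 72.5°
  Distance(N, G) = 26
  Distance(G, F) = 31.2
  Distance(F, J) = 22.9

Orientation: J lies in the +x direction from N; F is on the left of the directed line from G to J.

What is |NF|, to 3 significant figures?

42.5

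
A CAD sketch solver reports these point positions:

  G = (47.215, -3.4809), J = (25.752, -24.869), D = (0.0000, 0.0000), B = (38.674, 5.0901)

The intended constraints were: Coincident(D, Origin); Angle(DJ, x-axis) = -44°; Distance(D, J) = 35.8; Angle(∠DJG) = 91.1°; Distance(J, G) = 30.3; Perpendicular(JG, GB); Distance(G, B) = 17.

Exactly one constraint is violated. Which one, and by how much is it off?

Distance(G, B) = 17 — off by 4.90.

D = (0.00, 0.00) ✓; DJ at -44.00° ✓; |DJ| = 35.80 ✓; ∠DJG = 91.10° ✓; |JG| = 30.30 ✓; ∠(JG, GB) = 90.00° ✓; |GB| = 12.10 ✗.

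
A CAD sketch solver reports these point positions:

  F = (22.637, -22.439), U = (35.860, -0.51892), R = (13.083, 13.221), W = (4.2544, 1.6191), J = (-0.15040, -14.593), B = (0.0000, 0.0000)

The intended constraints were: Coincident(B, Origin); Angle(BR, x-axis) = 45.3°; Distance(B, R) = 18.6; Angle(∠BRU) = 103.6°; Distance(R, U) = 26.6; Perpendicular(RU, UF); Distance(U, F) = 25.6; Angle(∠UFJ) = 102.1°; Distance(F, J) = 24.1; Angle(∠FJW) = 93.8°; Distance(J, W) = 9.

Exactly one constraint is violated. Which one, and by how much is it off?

Distance(J, W) = 9 — off by 7.80.

B = (0.00, 0.00) ✓; BR at 45.30° ✓; |BR| = 18.60 ✓; ∠BRU = 103.6° ✓; |RU| = 26.60 ✓; ∠(RU, UF) = 90.00° ✓; |UF| = 25.60 ✓; ∠UFJ = 102.1° ✓; |FJ| = 24.10 ✓; ∠FJW = 93.80° ✓; |JW| = 16.80 ✗.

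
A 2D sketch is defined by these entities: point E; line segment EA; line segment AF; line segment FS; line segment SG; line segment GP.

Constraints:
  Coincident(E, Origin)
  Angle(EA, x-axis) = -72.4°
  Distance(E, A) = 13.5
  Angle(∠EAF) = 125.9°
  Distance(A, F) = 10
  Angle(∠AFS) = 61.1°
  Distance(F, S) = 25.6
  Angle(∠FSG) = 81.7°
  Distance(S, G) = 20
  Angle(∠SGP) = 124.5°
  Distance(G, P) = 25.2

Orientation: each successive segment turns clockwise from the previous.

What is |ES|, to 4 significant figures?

12.75

∠EAF = 125.9° gives AF at -126.5° from the x-axis; with |AF| = 10.0, F = (-1.866, -20.91). ∠AFS = 61.1° gives FS at 114.6° from the x-axis; with |FS| = 25.6, S = (-12.52, 2.370). Then |ES| = |S − E| = 12.75.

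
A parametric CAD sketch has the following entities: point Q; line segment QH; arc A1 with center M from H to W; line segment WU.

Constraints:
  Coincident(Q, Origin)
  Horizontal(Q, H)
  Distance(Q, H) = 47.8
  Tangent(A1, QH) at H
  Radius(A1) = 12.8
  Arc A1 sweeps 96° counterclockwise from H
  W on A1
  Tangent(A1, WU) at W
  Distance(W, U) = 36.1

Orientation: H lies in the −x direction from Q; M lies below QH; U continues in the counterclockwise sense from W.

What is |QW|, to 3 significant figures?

62.2

The tangent condition forces MH to be normal to QH, so M = H + (0, -12.8) = (-47.8, -12.8). On A1, H sits at bearing 90° from M; a 96° counterclockwise sweep puts W at bearing 186°, so W = M + 12.8·(cos 186°, sin 186°) = (-60.5, -14.1). Then |QW| = |W − Q| = 62.2.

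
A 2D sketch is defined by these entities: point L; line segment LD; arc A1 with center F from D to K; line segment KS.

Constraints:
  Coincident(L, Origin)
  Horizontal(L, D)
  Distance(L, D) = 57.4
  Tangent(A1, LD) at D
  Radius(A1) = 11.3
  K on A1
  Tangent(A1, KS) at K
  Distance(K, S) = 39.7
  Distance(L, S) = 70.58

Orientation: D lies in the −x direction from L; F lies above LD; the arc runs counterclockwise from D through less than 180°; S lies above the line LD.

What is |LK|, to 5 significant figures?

47.626

Checks: |FK| = 11.30 ✓; ∠(FK, KS) = 90.00° ✓; |KS| = 39.70 ✓; |LS| = 70.58 ✓.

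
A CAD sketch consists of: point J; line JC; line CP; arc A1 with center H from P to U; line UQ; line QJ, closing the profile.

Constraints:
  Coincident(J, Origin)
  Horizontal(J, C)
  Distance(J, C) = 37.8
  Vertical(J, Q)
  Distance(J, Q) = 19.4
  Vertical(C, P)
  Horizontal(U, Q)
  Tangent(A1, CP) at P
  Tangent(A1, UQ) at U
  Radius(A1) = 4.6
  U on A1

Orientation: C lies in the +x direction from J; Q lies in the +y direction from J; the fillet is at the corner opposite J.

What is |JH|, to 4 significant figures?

36.35

J and Q share the same x with |JQ| = 19.4 and Q on the +y side, so Q = (0.000, 19.40). The virtual corner opposite J is at (37.80, 19.40). Since A1 is tangent to CP there, HP ⟂ CP and A1 meets UQ tangentially, so HU is at right angles to UQ, with radius 4.6, so the center H sits 4.6 in from both sides at H = (33.20, 14.80). Then |JH| = |H − J| = 36.35.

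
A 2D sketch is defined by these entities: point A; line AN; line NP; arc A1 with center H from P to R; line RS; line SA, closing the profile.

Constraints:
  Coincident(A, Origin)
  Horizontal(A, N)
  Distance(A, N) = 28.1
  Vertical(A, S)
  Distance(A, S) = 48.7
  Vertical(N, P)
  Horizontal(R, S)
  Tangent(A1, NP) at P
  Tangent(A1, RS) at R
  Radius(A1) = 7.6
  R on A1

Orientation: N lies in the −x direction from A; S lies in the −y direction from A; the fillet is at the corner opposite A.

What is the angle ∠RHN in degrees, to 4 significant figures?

169.5°

A is at the origin; AN is horizontal with |AN| = 28.1 and N on the −x side, so N = (-28.10, 0.000). AS is vertical with |AS| = 48.7 and S on the −y side, so S = (0.000, -48.70). The virtual corner opposite A is at (-28.10, -48.70). A1 meets NP tangentially, so HP is at right angles to NP and A1 meets RS tangentially, so HR is at right angles to RS, with radius 7.6, so the center H sits 7.6 in from both sides at H = (-20.50, -41.10). That places the tangent points at P = (-28.10, -41.10) on NP and R = (-20.50, -48.70) on RS. Then cos ∠RHN = HR·HN / (|HR||HN|), giving 169.5°.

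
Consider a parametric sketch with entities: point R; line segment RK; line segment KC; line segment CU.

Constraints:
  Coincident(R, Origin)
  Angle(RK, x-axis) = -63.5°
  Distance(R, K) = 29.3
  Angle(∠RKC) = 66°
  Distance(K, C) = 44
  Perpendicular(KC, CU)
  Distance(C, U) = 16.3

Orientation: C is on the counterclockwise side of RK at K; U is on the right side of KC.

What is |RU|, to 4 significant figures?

53.70

∠RKC = 66.0°, so KC runs at -63.5° + (180° − 66.0°) = 50.50° from the x-axis; with |KC| = 44.0, C = K + 44.0·(cos 50.50°, sin 50.50°) = (41.06, 7.730). The perpendicularity gives CU at right angles to KC; with |CU| = 16.3 on the right of KC, U = C + 16.3·(0.7716, -0.6361) = (53.64, -2.638). Then |RU| = |U − R| = 53.70.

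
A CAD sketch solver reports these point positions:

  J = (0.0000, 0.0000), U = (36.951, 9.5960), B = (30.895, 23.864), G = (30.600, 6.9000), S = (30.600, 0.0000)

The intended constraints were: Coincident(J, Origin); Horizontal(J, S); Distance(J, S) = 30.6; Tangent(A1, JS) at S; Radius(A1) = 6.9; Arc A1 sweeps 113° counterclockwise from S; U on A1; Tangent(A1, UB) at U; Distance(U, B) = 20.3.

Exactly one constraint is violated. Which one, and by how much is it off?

Distance(U, B) = 20.3 — off by 4.80.

J = (0.00, 0.00) ✓; J.y = 0.00, S.y = 0.00 ✓; |JS| = 30.60 ✓; ∠(GS, SJ) = 90.00° ✓; |GS| = 6.900 ✓; bearing(G→U) − bearing(G→S) = 113.0° ✓; |GU| = 6.900 ✓; ∠(GU, UB) = 90.00° ✓; |UB| = 15.50 ✗.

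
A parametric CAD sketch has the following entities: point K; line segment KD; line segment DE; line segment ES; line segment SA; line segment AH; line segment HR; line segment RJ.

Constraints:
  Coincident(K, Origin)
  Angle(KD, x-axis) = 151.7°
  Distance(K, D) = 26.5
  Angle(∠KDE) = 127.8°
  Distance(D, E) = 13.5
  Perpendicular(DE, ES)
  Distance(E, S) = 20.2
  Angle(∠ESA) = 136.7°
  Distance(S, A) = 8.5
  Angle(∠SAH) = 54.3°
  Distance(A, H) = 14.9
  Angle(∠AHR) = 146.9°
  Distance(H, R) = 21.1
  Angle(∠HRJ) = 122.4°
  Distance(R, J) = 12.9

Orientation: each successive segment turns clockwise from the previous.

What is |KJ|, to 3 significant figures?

52.0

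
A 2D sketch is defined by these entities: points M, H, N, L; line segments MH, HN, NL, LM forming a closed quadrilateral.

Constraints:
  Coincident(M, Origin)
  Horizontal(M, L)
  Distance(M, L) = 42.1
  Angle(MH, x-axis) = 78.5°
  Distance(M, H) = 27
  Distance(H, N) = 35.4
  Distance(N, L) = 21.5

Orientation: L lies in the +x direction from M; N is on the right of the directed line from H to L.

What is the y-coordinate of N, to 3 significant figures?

-5.19

Checks: |HN| = 35.40 ✓; |NL| = 21.50 ✓.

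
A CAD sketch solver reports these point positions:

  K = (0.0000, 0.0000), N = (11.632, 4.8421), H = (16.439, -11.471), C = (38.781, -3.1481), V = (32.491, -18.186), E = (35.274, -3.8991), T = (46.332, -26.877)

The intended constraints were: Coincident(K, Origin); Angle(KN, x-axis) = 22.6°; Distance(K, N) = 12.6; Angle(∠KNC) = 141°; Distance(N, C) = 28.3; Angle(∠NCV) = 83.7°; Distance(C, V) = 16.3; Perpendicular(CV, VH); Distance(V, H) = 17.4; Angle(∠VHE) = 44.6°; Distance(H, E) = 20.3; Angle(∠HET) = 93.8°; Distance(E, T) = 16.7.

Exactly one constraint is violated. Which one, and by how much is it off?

Distance(E, T) = 16.7 — off by 8.80.

K = (0.00, 0.00) ✓; KN at 22.60° ✓; |KN| = 12.60 ✓; ∠KNC = 141.0° ✓; |NC| = 28.30 ✓; ∠NCV = 83.70° ✓; |CV| = 16.30 ✓; ∠(CV, VH) = 90.00° ✓; |VH| = 17.40 ✓; ∠VHE = 44.60° ✓; |HE| = 20.30 ✓; ∠HET = 93.80° ✓; |ET| = 25.50 ✗.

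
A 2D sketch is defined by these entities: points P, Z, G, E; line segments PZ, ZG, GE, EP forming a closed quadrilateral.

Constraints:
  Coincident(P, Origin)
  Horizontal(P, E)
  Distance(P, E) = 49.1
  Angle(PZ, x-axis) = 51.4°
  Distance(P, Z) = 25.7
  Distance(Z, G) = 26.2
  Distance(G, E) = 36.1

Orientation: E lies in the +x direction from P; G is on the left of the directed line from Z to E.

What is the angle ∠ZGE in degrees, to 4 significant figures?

74.90°

P is at the origin; P and E share the same y with |PE| = 49.1 and E in +x, so E = (49.1, 0). PZ runs at 51.4° with |PZ| = 25.7, so Z = (16.03, 20.09). G is determined by |ZG| = 26.2 and |GE| = 36.1 together: it lies at the intersection of circle(Z, 26.2) and circle(E, 36.1). With |ZE| = 38.69, the foot of the radical line on ZE is 11.37 from Z and the perpendicular offset is √(26.2² − 11.37²) = 23.60. Taking the left-of-ZE solution: G = (38.01, 34.35).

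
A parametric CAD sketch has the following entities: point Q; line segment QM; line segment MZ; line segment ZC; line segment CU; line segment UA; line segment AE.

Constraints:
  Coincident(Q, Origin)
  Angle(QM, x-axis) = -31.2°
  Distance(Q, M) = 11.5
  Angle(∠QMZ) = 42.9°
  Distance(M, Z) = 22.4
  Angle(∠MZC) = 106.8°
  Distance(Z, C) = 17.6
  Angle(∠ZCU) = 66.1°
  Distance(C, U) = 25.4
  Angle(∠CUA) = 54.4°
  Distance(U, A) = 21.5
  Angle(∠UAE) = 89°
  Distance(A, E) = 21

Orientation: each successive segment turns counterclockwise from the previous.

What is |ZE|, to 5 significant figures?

15.723

∠CUA = 54.4° gives UA at 58.600° from the x-axis; with |UA| = 21.5, A = (7.2285, 10.833). ∠UAE = 89.0° gives AE at 149.60° from the x-axis; with |AE| = 21.0, E = (-10.884, 21.459). Then |ZE| = |E − Z| = 15.723.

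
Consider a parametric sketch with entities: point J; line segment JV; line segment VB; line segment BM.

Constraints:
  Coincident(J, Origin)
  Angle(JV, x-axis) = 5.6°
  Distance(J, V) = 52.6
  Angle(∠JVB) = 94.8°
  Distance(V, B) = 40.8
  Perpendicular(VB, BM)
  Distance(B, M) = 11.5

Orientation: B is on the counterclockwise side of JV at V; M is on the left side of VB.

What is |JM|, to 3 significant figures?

61.0

J is at the origin; JV runs at 5.6° with length 52.6, so V = 52.6·(cos 5.6°, sin 5.6°) = (52.3, 5.13). ∠JVB = 94.8°, so VB runs at 5.6° + (180° − 94.8°) = 90.8° from the x-axis; with |VB| = 40.8, B = V + 40.8·(cos 90.8°, sin 90.8°) = (51.8, 45.9). VB is perpendicular to BM; with |BM| = 11.5 on the left of VB, M = B + 11.5·(-1.00, -0.0140) = (40.3, 45.8). Then |JM| = |M − J| = 61.0.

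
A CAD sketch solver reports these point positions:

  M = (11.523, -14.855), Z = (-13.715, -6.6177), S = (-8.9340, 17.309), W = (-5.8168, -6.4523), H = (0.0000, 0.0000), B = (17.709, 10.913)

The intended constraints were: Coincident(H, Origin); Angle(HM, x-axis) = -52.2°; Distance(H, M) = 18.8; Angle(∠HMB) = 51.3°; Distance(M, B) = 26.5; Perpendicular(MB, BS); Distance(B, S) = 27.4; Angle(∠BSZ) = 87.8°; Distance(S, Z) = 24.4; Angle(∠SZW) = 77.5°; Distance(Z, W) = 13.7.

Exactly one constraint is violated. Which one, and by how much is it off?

Distance(Z, W) = 13.7 — off by 5.80.

H = (0.00, 0.00) ✓; HM at -52.20° ✓; |HM| = 18.80 ✓; ∠HMB = 51.30° ✓; |MB| = 26.50 ✓; ∠(MB, BS) = 90.00° ✓; |BS| = 27.40 ✓; ∠BSZ = 87.80° ✓; |SZ| = 24.40 ✓; ∠SZW = 77.50° ✓; |ZW| = 7.900 ✗.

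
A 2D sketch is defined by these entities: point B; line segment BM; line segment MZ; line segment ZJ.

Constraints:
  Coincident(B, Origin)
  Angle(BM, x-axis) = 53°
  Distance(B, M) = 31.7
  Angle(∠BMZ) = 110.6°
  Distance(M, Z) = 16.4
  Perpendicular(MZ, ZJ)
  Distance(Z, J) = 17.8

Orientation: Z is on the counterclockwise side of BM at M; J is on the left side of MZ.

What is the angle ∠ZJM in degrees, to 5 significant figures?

42.656°

B is at the origin; BM runs at 53.0° with length 31.7, so M = 31.7·(cos 53.0°, sin 53.0°) = (19.078, 25.317). ∠BMZ = 110.6°, so MZ runs at 53.0° + (180° − 110.6°) = 122.40° from the x-axis; with |MZ| = 16.4, Z = M + 16.4·(cos 122.40°, sin 122.40°) = (10.290, 39.164). MZ is perpendicular to ZJ; with |ZJ| = 17.8 on the left of MZ, J = Z + 17.8·(-0.84433, -0.53583) = (-4.7391, 29.626). Then cos ∠ZJM = JZ·JM / (|JZ||JM|), giving 42.656°.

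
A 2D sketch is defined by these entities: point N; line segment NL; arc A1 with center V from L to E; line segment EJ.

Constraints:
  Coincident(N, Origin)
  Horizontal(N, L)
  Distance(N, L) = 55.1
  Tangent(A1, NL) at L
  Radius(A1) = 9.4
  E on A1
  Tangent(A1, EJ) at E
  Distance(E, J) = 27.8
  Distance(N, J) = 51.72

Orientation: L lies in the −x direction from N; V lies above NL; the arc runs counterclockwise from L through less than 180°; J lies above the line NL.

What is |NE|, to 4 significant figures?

46.54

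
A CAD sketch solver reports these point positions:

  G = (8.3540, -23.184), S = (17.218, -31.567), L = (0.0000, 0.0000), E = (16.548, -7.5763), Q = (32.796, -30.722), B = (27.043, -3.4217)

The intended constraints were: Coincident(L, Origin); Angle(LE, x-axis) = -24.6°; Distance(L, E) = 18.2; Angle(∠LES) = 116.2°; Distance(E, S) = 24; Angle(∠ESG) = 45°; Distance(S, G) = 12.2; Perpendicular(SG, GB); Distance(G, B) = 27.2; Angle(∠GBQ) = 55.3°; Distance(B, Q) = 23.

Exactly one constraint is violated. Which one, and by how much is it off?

Distance(B, Q) = 23 — off by 4.90.

L = (0.00, 0.00) ✓; LE at -24.60° ✓; |LE| = 18.20 ✓; ∠LES = 116.2° ✓; |ES| = 24.00 ✓; ∠ESG = 45.00° ✓; |SG| = 12.20 ✓; ∠(SG, GB) = 90.00° ✓; |GB| = 27.20 ✓; ∠GBQ = 55.30° ✓; |BQ| = 27.90 ✗.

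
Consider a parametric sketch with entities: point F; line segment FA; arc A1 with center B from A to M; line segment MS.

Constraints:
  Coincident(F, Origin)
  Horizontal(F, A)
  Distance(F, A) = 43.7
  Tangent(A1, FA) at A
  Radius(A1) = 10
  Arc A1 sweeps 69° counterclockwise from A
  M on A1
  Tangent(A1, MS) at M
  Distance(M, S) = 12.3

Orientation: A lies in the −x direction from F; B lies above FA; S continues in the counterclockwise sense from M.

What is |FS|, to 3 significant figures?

34.9

F is at the origin; F and A share the same y with |FA| = 43.7 and A on the −x side, so A = (-43.7, 0.00). Since A1 is tangent to FA there, BA ⟂ FA, so B = A + (0, 10) = (-43.7, 10.0). On A1, A sits at bearing -90° from B; a 69° counterclockwise sweep puts M at bearing -21°, so M = B + 10.0·(cos -21°, sin -21°) = (-34.4, 6.42). Tangency of A1 to MS means the radius BM is perpendicular to MS, so MS runs along (−sin -21°, cos -21°); with |MS| = 12.3, S = (-30.0, 17.9). Then |FS| = |S − F| = 34.9.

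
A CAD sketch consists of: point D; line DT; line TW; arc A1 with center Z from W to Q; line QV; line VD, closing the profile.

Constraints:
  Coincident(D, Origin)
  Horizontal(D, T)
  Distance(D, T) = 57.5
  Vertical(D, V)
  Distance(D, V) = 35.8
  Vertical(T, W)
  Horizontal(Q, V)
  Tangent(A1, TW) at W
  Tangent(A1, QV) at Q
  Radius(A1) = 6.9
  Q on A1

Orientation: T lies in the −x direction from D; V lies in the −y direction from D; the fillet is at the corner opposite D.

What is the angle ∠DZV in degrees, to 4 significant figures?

37.50°

D and V share the same x with |DV| = 35.8 and V on the −y side, so V = (0.000, -35.80). The virtual corner opposite D is at (-57.50, -35.80). Since A1 is tangent to TW there, ZW ⟂ TW and A1 meets QV tangentially, so ZQ is at right angles to QV, with radius 6.9, so the center Z sits 6.9 in from both sides at Z = (-50.60, -28.90). Then cos ∠DZV = ZD·ZV / (|ZD||ZV|), giving 37.50°.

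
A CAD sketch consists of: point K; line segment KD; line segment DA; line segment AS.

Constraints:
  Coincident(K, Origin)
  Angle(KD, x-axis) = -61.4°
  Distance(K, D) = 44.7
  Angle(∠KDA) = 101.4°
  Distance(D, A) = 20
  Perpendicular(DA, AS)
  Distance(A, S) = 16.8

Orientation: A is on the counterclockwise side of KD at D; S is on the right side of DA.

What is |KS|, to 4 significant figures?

67.13

∠KDA = 101.4°, so DA runs at -61.4° + (180° − 101.4°) = 17.20° from the x-axis; with |DA| = 20.0, A = D + 20.0·(cos 17.20°, sin 17.20°) = (40.50, -33.33). DA ⟂ AS; with |AS| = 16.8 on the right of DA, S = A + 16.8·(0.2957, -0.9553) = (45.47, -49.38). Then |KS| = |S − K| = 67.13.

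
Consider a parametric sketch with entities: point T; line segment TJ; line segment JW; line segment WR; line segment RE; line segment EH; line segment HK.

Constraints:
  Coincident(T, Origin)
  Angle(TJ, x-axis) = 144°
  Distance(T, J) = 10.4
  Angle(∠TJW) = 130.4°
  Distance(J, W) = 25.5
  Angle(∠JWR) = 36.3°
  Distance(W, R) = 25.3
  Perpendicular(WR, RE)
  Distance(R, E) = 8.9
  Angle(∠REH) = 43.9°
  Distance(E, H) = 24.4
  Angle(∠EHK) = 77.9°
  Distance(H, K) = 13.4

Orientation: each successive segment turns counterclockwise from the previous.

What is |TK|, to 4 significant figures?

30.46

T is at the origin; TJ runs at 144.0° with length 10.4, so J = (-8.414, 6.113). ∠TJW = 130.4° gives JW at -166.4° from the x-axis; with |JW| = 25.5, W = (-33.20, 0.1168). ∠JWR = 36.3° gives WR at -22.70° from the x-axis; with |WR| = 25.3, R = (-9.859, -9.647). The perpendicularity gives RE at right angles to WR, so RE runs at 67.30°; with |RE| = 8.9, E = (-6.424, -1.436). ∠REH = 43.9° gives EH at -156.6° from the x-axis; with |EH| = 24.4, H = (-28.82, -11.13). ∠EHK = 77.9° gives HK at -54.50° from the x-axis; with |HK| = 13.4, K = (-21.04, -22.04). Then |TK| = |K − T| = 30.46.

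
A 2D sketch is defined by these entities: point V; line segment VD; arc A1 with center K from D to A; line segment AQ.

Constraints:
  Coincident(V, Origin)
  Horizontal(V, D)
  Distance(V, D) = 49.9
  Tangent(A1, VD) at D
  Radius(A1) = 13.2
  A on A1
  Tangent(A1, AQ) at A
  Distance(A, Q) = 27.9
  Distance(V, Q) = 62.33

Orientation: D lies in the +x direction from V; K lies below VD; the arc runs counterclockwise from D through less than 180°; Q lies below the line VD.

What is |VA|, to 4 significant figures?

40.74

V is at the origin; V and D share the same y with |VD| = 49.9 and D on the +x side, so D = (49.90, 0.000). A1 meets VD tangentially, so KD is at right angles to VD, so K = D + (0, -13.2) = (49.90, -13.20). Since KA ⟂ AQ (tangency), |KQ| = √(13.2² + 27.9²) = 30.87 regardless of where A sits on A1. So Q lies on both circle(V, 62.33) and circle(K, 30.87); the below-VD intersection is Q = (44.55, -43.60). A is the foot of the tangent from Q: A = (37.17, -16.69).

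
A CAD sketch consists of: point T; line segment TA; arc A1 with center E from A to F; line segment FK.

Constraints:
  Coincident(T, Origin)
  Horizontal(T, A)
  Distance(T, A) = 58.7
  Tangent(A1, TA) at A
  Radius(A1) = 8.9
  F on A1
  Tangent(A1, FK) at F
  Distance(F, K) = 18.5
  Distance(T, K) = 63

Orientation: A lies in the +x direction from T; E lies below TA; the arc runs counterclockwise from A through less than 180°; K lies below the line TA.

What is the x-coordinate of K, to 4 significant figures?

55.81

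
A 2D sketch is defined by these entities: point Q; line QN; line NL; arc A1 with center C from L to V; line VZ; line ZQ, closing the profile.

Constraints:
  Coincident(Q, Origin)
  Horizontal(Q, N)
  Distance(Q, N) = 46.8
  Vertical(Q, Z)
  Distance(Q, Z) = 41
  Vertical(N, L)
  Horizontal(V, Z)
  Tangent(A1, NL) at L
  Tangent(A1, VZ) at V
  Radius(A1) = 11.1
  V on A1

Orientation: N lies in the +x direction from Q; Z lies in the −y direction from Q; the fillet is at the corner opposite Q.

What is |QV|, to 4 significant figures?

54.36

Q is at the origin; Q and N share the same y with |QN| = 46.8 and N on the +x side, so N = (46.80, 0.000). Q and Z share the same x with |QZ| = 41.0 and Z on the −y side, so Z = (0.000, -41.00). The virtual corner opposite Q is at (46.80, -41.00). The tangent condition forces CL to be normal to NL and tangency of A1 to VZ means the radius CV is perpendicular to VZ, with radius 11.1, so the center C sits 11.1 in from both sides at C = (35.70, -29.90). That places the tangent points at L = (46.80, -29.90) on NL and V = (35.70, -41.00) on VZ. Then |QV| = |V − Q| = 54.36.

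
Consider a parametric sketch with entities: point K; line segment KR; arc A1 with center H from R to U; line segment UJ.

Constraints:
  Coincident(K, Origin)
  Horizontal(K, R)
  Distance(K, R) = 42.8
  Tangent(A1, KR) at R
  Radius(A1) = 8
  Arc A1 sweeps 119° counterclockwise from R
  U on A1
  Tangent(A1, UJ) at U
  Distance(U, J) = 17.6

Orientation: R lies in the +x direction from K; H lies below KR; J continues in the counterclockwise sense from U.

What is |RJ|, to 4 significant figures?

27.31

K is at the origin; KR is horizontal with |KR| = 42.8 and R on the +x side, so R = (42.80, 0.000). A1 meets KR tangentially, so HR is at right angles to KR, so H = R + (0, -8) = (42.80, -8.000). On A1, R sits at bearing 90° from H; a 119° counterclockwise sweep puts U at bearing 209°, so U = H + 8.0·(cos 209°, sin 209°) = (35.80, -11.88). The tangent condition forces HU to be normal to UJ, so UJ runs along (−sin 209°, cos 209°); with |UJ| = 17.6, J = (44.34, -27.27). Then |RJ| = |J − R| = 27.31.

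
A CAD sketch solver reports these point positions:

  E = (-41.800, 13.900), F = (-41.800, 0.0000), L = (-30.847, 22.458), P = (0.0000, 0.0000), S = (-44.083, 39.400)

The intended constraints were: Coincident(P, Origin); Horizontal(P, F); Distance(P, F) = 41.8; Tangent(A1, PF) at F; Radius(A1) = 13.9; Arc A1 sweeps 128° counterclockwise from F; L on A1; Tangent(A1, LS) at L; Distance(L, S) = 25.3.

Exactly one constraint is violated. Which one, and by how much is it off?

Distance(L, S) = 25.3 — off by 3.80.

P = (0.00, 0.00) ✓; P.y = 0.00, F.y = 0.00 ✓; |PF| = 41.80 ✓; ∠(EF, FP) = 90.00° ✓; |EF| = 13.90 ✓; bearing(E→L) − bearing(E→F) = 128.0° ✓; |EL| = 13.90 ✓; ∠(EL, LS) = 90.00° ✓; |LS| = 21.50 ✗.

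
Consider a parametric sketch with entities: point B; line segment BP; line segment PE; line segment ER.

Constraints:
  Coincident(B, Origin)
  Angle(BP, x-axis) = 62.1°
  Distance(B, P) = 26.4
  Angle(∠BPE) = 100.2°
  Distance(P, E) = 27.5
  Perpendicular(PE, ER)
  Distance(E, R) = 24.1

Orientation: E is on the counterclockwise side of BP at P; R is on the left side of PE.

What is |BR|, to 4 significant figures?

32.23

B is at the origin; BP runs at 62.1° with length 26.4, so P = 26.4·(cos 62.1°, sin 62.1°) = (12.35, 23.33). ∠BPE = 100.2°, so PE runs at 62.1° + (180° − 100.2°) = 141.9° from the x-axis; with |PE| = 27.5, E = P + 27.5·(cos 141.9°, sin 141.9°) = (-9.287, 40.30). PE is perpendicular to ER; with |ER| = 24.1 on the left of PE, R = E + 24.1·(-0.6170, -0.7869) = (-24.16, 21.33). Then |BR| = |R − B| = 32.23.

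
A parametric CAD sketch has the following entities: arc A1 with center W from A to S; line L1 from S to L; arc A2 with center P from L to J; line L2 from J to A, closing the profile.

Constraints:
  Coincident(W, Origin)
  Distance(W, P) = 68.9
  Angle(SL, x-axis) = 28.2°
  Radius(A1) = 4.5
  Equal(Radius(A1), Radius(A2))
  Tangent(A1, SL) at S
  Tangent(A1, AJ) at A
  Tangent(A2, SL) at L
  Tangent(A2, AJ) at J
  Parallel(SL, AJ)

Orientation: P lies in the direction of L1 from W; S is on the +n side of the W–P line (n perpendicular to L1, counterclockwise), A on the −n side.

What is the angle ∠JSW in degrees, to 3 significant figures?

82.6°

The slot axis is L1's direction at 28.2°, so u = (cos 28.2°, sin 28.2°) = (0.881, 0.473) and n = (−sin 28.2°, cos 28.2°) = (-0.473, 0.881). W is at the origin and P lies 68.9 along u from W, so P = 68.9·u = (60.7, 32.6). Tangency of A1 to both parallel lines with radius 4.5 puts S and A at W ± 4.5·n: S = (-2.13, 3.97), A = (2.13, -3.97). Equal radii place L and J the same way about P: L = P + 4.5·n = (58.6, 36.5), J = P − 4.5·n = (62.8, 28.6). Then cos ∠JSW = SJ·SW / (|SJ||SW|), giving 82.6°.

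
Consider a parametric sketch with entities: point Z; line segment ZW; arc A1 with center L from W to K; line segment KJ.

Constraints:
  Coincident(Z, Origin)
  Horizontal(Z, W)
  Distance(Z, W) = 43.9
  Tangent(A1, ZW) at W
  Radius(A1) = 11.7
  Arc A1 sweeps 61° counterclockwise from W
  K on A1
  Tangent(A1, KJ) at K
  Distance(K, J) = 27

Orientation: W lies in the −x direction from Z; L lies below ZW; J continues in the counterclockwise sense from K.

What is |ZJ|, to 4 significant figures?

73.47

Z is at the origin; ZW is horizontal with |ZW| = 43.9 and W on the −x side, so W = (-43.90, 0.000). Tangency of A1 to ZW means the radius LW is perpendicular to ZW, so L = W + (0, -11.7) = (-43.90, -11.70). On A1, W sits at bearing 90° from L; a 61° counterclockwise sweep puts K at bearing 151°, so K = L + 11.7·(cos 151°, sin 151°) = (-54.13, -6.028). Since A1 is tangent to KJ there, LK ⟂ KJ, so KJ runs along (−sin 151°, cos 151°); with |KJ| = 27.0, J = (-67.22, -29.64). Then |ZJ| = |J − Z| = 73.47.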